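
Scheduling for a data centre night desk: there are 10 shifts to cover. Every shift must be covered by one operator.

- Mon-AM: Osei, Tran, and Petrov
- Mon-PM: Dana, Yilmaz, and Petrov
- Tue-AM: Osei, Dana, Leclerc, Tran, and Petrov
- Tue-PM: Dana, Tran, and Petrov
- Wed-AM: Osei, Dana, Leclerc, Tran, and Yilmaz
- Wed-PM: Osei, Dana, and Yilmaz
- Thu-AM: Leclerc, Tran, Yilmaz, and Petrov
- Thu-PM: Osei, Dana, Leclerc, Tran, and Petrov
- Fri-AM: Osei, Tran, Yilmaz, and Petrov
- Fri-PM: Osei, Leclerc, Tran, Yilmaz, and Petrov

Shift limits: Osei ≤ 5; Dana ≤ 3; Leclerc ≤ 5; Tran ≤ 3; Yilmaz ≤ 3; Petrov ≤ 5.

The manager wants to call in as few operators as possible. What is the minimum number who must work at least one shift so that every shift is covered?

2

10 slots to fill and no one can take more than 5, so at least ⌈10/5⌉ = 2 operators are needed.
Osei and Petrov alone can cover everything: Mon-AM→Osei, Mon-PM→Petrov, Tue-AM→Osei, Tue-PM→Petrov, Wed-AM→Osei, Wed-PM→Osei, Thu-AM→Petrov, Thu-PM→Osei, Fri-AM→Petrov, Fri-PM→Petrov.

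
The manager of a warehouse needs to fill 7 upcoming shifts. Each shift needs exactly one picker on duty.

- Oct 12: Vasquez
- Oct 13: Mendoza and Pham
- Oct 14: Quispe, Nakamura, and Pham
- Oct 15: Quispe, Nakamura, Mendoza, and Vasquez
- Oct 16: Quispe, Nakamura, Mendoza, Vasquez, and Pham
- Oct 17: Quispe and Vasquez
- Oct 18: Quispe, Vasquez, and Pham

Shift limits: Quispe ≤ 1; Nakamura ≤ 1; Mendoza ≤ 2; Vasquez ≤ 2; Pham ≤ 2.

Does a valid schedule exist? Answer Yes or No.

Oct 12 can only be covered by Vasquez, so that assignment is forced.
One valid schedule: Oct 12→Vasquez, Oct 13→Mendoza, Oct 14→Nakamura, Oct 15→Mendoza, Oct 16→Pham, Oct 17→Quispe, Oct 18→Vasquez.
Loads: Quispe 1/1, Nakamura 1/1, Mendoza 2/2, Vasquez 2/2, Pham 1/2 — all within limits.

Yes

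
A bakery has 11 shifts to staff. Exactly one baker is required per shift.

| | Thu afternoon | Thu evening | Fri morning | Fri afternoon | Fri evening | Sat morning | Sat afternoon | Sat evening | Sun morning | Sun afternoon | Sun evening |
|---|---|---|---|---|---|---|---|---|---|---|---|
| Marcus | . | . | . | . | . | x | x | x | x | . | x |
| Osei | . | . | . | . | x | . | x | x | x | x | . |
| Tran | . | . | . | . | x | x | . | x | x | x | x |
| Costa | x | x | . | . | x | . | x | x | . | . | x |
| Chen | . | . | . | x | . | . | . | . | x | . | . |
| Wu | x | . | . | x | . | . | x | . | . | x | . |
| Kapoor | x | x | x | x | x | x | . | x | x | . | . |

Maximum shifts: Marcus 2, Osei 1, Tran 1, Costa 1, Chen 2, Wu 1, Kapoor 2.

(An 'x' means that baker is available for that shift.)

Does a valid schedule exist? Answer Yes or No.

Total capacity is 2+1+1+1+2+1+2 = 10 but 11 worker-slots are needed — infeasible.

No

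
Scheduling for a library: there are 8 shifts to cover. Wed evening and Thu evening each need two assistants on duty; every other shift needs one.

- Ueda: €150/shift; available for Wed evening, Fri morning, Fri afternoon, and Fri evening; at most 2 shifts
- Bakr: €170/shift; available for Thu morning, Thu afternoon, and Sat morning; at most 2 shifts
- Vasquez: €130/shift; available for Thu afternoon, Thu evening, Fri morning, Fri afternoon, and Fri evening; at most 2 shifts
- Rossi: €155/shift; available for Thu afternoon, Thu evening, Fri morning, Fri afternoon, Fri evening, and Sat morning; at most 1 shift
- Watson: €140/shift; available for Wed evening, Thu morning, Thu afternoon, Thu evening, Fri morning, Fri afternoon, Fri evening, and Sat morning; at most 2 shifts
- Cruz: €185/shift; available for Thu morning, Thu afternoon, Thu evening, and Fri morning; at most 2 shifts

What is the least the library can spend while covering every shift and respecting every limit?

€1520

Wed evening can only be covered by Ueda and Watson, so that assignment is forced.
Picking the cheapest available assistant for each shift independently would cost €1360, but that ignores the shift limits.
An optimal schedule: Wed evening→Ueda+Watson, Thu morning→Bakr, Thu afternoon→Vasquez, Thu evening→Watson+Cruz, Fri morning→Rossi, Fri afternoon→Ueda, Fri evening→Vasquez, Sat morning→Bakr.
Total: 150 + 140 + 170 + 130 + 140 + 185 + 155 + 150 + 130 + 170 = €1520.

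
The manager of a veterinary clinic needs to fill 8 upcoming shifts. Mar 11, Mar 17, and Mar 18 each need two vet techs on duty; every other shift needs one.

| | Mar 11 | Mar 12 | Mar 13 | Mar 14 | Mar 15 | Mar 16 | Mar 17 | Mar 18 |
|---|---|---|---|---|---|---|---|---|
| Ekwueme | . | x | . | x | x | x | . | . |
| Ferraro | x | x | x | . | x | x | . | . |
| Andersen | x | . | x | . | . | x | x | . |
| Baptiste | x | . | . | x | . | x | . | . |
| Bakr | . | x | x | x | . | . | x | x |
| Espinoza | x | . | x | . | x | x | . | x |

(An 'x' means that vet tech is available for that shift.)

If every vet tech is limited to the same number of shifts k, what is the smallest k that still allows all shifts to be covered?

With 6 vet techs and 11 worker-slots to fill, someone must work at least ⌈11/6⌉ = 2 shifts, so k ≥ 2.
k = 2 works: Mar 11→Baptiste+Espinoza, Mar 12→Ekwueme, Mar 13→Ferraro, Mar 14→Ekwueme, Mar 15→Ferraro, Mar 16→Andersen, Mar 17→Andersen+Bakr, Mar 18→Bakr+Espinoza.
Loads: Ekwueme 2, Ferraro 2, Andersen 2, Baptiste 1, Bakr 2, Espinoza 2 — all ≤ 2.

2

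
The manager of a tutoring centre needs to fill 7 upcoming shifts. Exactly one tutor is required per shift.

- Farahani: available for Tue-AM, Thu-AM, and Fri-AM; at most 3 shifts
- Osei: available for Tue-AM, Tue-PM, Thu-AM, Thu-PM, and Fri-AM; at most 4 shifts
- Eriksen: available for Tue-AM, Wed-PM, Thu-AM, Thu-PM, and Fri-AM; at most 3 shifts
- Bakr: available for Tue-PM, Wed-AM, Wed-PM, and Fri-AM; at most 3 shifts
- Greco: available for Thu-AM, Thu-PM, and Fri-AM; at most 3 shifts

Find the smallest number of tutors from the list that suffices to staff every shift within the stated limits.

7 slots to fill and no one can take more than 4, so at least ⌈7/4⌉ = 2 tutors are needed.
Osei and Bakr alone can cover everything: Tue-AM→Osei, Tue-PM→Osei, Wed-AM→Bakr, Wed-PM→Bakr, Thu-AM→Osei, Thu-PM→Osei, Fri-AM→Bakr.

2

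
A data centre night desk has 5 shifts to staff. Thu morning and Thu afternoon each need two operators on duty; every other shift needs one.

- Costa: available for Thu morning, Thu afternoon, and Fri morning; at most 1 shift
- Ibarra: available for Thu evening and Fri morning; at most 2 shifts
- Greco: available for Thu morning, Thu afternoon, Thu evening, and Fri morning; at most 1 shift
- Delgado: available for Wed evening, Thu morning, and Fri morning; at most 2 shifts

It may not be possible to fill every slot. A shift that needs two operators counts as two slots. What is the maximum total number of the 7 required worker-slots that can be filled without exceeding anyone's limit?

Total capacity across all operators is 1+2+1+2 = 6, and 7 slots are needed, so at most 6 can be filled.
An assignment achieving 6: Wed evening→Delgado, Thu morning→Delgado, Thu afternoon→Costa+Greco, Thu evening→Ibarra, Fri morning→Ibarra.
Loads: Costa 1/1, Ibarra 2/2, Greco 1/1, Delgado 2/2.

6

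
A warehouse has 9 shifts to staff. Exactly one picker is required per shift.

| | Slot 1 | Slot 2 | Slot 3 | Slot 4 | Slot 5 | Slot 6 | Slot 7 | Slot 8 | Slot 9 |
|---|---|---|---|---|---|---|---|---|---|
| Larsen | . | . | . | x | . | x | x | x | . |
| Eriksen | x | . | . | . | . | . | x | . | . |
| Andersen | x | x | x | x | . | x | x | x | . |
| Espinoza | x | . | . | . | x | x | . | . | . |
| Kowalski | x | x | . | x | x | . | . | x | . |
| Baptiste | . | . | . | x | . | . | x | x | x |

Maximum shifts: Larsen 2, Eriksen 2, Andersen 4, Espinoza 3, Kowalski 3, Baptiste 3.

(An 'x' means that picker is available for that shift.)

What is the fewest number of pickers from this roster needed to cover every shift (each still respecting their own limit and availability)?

3

9 slots to fill and no one can take more than 4, so at least ⌈9/4⌉ = 3 pickers are needed.
Andersen, Espinoza, and Baptiste alone can cover everything: Slot 1→Andersen, Slot 2→Andersen, Slot 3→Andersen, Slot 4→Andersen, Slot 5→Espinoza, Slot 6→Espinoza, Slot 7→Baptiste, Slot 8→Baptiste, Slot 9→Baptiste.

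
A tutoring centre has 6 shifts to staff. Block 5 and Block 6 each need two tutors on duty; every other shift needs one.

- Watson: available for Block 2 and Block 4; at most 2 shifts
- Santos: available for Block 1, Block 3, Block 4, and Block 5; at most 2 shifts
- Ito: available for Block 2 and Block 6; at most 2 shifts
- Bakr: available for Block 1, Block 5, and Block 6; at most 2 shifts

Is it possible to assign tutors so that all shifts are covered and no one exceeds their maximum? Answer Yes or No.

No

Total capacity is 8 and 8 slots are needed, so capacity alone doesn't rule it out.
Shifts {Block 1, Block 3, Block 5, Block 6} need 6 worker-slots in total, but the tutors available for any of those shifts (Santos, Ito, and Bakr) can supply at most 5 among them. So no valid schedule exists.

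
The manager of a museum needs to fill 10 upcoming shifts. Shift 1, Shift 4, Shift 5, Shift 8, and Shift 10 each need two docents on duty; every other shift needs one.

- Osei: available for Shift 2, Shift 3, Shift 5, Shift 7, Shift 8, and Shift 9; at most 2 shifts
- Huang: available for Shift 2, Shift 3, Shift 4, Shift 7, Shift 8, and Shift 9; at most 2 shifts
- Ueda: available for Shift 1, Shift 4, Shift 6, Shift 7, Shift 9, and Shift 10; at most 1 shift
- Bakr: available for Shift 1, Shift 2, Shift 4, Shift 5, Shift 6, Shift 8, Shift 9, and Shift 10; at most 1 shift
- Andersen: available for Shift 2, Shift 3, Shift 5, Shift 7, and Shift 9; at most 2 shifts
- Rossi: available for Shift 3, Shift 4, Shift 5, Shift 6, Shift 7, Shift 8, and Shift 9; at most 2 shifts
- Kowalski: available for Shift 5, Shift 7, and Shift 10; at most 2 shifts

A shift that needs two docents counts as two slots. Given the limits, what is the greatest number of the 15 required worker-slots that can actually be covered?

Total capacity across all docents is 2+2+1+1+2+2+2 = 12, and 15 slots are needed, so at most 12 can be filled.
An assignment achieving 12: Shift 1→Ueda+Bakr, Shift 2→Osei, Shift 3→Osei, Shift 4→Huang+Rossi, Shift 5→Andersen+Kowalski, Shift 6→Rossi, Shift 7→Andersen, Shift 8→Huang, Shift 10→Kowalski.
Loads: Osei 2/2, Huang 2/2, Ueda 1/1, Bakr 1/1, Andersen 2/2, Rossi 2/2, Kowalski 2/2.

12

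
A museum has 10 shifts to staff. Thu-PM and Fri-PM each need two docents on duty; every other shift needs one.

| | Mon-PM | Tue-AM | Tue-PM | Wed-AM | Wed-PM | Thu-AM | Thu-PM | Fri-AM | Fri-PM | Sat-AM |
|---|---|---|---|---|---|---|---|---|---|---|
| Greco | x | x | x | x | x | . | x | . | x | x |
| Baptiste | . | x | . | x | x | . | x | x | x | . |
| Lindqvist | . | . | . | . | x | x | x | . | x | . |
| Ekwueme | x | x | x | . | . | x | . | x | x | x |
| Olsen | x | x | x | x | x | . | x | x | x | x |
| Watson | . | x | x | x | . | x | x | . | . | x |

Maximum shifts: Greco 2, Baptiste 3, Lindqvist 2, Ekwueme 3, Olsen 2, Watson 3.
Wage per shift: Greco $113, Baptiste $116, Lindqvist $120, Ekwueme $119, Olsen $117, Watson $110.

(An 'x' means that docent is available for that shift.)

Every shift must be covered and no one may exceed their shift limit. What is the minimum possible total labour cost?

$1376

Picking the cheapest available docent for each shift independently would cost $1344, but that ignores the shift limits.
An optimal schedule: Mon-PM→Greco, Tue-AM→Ekwueme, Tue-PM→Watson, Wed-AM→Watson, Wed-PM→Greco, Thu-AM→Watson, Thu-PM→Baptiste+Olsen, Fri-AM→Baptiste, Fri-PM→Baptiste+Ekwueme, Sat-AM→Olsen.
Total: 113 + 119 + 110 + 110 + 113 + 110 + 116 + 117 + 116 + 116 + 119 + 117 = $1376.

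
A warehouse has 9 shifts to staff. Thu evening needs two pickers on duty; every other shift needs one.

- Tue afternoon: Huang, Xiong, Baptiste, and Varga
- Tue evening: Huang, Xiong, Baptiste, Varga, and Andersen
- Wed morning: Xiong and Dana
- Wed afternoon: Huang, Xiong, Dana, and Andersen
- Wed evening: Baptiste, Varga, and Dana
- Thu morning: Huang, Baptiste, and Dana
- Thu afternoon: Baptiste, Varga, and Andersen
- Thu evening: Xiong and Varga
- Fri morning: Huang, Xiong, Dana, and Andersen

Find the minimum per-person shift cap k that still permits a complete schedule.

With 6 pickers and 10 worker-slots to fill, someone must work at least ⌈10/6⌉ = 2 shifts, so k ≥ 2.
k = 2 works: Tue afternoon→Huang, Tue evening→Varga, Wed morning→Xiong, Wed afternoon→Dana, Wed evening→Baptiste, Thu morning→Huang, Thu afternoon→Baptiste, Thu evening→Xiong+Varga, Fri morning→Dana.
Loads: Huang 2, Xiong 2, Baptiste 2, Varga 2, Dana 2, Andersen 0 — all ≤ 2.

2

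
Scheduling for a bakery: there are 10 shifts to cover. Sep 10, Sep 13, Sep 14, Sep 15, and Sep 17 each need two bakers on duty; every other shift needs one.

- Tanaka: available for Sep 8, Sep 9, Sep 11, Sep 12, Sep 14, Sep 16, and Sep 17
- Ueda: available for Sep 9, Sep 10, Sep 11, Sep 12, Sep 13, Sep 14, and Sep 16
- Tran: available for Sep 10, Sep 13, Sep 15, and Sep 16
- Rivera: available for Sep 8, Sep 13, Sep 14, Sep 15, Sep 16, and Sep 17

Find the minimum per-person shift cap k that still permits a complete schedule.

4

With 4 bakers and 15 worker-slots to fill, someone must work at least ⌈15/4⌉ = 4 shifts, so k ≥ 4.
k = 4 works: Sep 8→Tanaka, Sep 9→Tanaka, Sep 10→Ueda+Tran, Sep 11→Tanaka, Sep 12→Ueda, Sep 13→Ueda+Tran, Sep 14→Ueda+Rivera, Sep 15→Tran+Rivera, Sep 16→Tran, Sep 17→Tanaka+Rivera.
Loads: Tanaka 4, Ueda 4, Tran 4, Rivera 3 — all ≤ 4.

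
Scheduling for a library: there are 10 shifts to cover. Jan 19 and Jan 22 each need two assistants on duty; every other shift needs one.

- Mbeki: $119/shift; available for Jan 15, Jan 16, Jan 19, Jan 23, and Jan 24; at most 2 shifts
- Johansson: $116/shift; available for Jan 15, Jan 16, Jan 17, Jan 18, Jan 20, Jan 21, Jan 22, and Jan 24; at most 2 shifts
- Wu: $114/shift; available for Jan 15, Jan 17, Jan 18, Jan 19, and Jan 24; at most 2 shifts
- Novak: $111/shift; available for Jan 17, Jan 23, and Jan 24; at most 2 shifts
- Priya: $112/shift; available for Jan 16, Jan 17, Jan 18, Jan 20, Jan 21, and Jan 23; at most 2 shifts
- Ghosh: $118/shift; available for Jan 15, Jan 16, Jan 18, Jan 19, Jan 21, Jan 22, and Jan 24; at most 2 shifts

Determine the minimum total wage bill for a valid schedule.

Jan 22 can only be covered by Johansson and Ghosh, so that assignment is forced.
Picking the cheapest available assistant for each shift independently would cost $1361, but that ignores the shift limits.
An optimal schedule: Jan 15→Wu, Jan 16→Priya, Jan 17→Novak, Jan 18→Ghosh, Jan 19→Mbeki+Wu, Jan 20→Johansson, Jan 21→Priya, Jan 22→Johansson+Ghosh, Jan 23→Mbeki, Jan 24→Novak.
Total: 114 + 112 + 111 + 118 + 119 + 114 + 116 + 112 + 116 + 118 + 119 + 111 = $1380.

$1380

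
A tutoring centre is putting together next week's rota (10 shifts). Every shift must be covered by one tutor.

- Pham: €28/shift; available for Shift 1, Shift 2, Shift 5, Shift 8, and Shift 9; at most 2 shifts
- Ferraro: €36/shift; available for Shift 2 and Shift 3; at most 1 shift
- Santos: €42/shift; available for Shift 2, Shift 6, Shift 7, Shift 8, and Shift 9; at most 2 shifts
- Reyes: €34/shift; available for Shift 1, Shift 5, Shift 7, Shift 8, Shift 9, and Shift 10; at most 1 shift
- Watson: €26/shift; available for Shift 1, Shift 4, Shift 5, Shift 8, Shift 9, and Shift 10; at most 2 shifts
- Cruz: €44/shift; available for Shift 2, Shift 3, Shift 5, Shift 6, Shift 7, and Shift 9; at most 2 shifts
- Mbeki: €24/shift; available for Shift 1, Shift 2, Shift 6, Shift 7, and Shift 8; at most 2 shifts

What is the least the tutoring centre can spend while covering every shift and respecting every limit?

€310

Shift 4 can only be covered by Watson, so that assignment is forced.
Picking the cheapest available tutor for each shift independently would cost €260, but that ignores the shift limits.
An optimal schedule: Shift 1→Mbeki, Shift 2→Pham, Shift 3→Ferraro, Shift 4→Watson, Shift 5→Pham, Shift 6→Mbeki, Shift 7→Reyes, Shift 8→Santos, Shift 9→Santos, Shift 10→Watson.
Total: 24 + 28 + 36 + 26 + 28 + 24 + 34 + 42 + 42 + 26 = €310.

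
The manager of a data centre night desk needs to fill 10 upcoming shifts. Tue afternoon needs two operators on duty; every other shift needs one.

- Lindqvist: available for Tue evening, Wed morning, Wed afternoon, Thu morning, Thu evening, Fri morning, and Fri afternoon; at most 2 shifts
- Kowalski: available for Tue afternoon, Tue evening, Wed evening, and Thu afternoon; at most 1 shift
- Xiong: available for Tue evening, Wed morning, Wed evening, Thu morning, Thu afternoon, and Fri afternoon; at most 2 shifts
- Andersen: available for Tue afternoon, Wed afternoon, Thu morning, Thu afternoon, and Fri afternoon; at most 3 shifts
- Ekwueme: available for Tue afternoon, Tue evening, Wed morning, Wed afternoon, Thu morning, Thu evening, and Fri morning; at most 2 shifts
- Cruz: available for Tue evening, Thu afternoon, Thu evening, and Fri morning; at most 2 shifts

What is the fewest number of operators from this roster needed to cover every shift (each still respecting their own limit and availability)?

5

11 slots to fill and no one can take more than 3, so at least ⌈11/3⌉ = 4 operators are needed.
Any 4 operators together have capacity at most 3+2+2+2 = 9 < 11 slots, so 4 can never suffice.
Lindqvist, Xiong, Andersen, Ekwueme, and Cruz alone can cover everything: Tue afternoon→Andersen+Ekwueme, Tue evening→Cruz, Wed morning→Lindqvist, Wed afternoon→Lindqvist, Wed evening→Xiong, Thu morning→Andersen, Thu afternoon→Xiong, Thu evening→Ekwueme, Fri morning→Cruz, Fri afternoon→Andersen.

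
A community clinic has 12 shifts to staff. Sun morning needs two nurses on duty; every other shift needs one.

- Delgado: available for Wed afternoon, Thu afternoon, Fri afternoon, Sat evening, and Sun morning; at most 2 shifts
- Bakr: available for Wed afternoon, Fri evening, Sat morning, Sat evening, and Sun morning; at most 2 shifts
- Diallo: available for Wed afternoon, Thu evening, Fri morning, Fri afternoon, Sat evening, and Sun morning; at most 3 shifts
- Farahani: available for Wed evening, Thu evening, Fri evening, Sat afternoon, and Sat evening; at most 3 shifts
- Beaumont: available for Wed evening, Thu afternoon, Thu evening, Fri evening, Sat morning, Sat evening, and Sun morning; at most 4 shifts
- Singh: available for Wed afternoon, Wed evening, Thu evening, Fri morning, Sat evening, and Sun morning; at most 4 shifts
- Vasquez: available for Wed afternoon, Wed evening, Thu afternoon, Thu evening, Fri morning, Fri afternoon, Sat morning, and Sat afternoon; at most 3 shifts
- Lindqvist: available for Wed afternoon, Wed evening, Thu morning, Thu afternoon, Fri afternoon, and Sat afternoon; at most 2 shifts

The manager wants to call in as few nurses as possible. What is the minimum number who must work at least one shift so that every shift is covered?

4

13 slots to fill and no one can take more than 4, so at least ⌈13/4⌉ = 4 nurses are needed.
Diallo, Beaumont, Singh, and Lindqvist alone can cover everything: Wed afternoon→Diallo, Wed evening→Singh, Thu morning→Lindqvist, Thu afternoon→Beaumont, Thu evening→Singh, Fri morning→Diallo, Fri afternoon→Diallo, Fri evening→Beaumont, Sat morning→Beaumont, Sat afternoon→Lindqvist, Sat evening→Singh, Sun morning→Beaumont+Singh.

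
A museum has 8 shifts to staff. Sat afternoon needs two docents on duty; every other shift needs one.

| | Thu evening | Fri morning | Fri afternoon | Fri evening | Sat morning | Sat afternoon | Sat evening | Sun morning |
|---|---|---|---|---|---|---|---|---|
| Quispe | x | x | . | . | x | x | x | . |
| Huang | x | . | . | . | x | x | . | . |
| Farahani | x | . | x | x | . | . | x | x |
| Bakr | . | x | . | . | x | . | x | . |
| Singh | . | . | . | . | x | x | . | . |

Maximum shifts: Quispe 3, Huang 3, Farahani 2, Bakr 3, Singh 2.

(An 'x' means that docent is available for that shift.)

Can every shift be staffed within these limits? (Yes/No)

Total capacity is 13 and 9 slots are needed, so capacity alone doesn't rule it out.
Shifts {Fri afternoon, Fri evening, Sun morning} need 3 worker-slots in total, but the docents available for any of those shifts (Farahani) can supply at most 2 among them. So no valid schedule exists.

No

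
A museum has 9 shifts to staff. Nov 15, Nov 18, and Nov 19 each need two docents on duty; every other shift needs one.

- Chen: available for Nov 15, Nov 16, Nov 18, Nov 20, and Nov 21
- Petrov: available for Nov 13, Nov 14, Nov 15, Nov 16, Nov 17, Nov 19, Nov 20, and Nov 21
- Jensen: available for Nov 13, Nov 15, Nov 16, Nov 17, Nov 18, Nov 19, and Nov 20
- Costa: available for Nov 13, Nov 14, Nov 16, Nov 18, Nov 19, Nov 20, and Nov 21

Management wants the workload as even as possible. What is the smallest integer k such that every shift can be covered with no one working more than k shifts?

With 4 docents and 12 worker-slots to fill, someone must work at least ⌈12/4⌉ = 3 shifts, so k ≥ 3.
k = 3 works: Nov 13→Petrov, Nov 14→Petrov, Nov 15→Chen+Jensen, Nov 16→Costa, Nov 17→Petrov, Nov 18→Chen+Jensen, Nov 19→Jensen+Costa, Nov 20→Costa, Nov 21→Chen.
Loads: Chen 3, Petrov 3, Jensen 3, Costa 3 — all ≤ 3.

3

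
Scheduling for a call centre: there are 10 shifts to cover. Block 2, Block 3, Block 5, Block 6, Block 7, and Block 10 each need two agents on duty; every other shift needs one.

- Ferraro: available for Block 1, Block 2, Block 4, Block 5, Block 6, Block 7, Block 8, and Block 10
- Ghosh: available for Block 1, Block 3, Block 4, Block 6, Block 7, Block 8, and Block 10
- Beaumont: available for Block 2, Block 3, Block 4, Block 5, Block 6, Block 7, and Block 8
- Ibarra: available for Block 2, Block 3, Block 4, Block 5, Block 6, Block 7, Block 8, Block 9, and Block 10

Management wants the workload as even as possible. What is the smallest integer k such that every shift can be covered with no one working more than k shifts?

With 4 agents and 16 worker-slots to fill, someone must work at least ⌈16/4⌉ = 4 shifts, so k ≥ 4.
k = 4 works: Block 1→Ferraro, Block 2→Ferraro+Beaumont, Block 3→Ghosh+Beaumont, Block 4→Ghosh, Block 5→Ferraro+Beaumont, Block 6→Ghosh+Ibarra, Block 7→Beaumont+Ibarra, Block 8→Ibarra, Block 9→Ibarra, Block 10→Ferraro+Ghosh.
Loads: Ferraro 4, Ghosh 4, Beaumont 4, Ibarra 4 — all ≤ 4.

4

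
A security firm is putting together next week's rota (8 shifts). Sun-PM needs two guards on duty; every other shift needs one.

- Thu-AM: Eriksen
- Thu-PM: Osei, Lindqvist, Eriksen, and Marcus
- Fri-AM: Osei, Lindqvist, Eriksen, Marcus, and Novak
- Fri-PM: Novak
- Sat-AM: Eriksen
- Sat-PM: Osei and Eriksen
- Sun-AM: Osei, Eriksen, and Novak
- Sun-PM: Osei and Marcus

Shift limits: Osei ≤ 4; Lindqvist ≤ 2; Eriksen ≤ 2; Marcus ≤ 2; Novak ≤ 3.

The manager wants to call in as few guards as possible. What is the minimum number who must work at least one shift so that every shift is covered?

4

9 slots to fill and no one can take more than 4, so at least ⌈9/4⌉ = 3 guards are needed.
Shifts {Thu-AM, Fri-PM, Sun-PM} need 4 slots, but among the guards available for them (Osei, Eriksen, Marcus, and Novak) any 3 together supply at most 3. So 3 guards are not enough.
Osei, Eriksen, Marcus, and Novak alone can cover everything: Thu-AM→Eriksen, Thu-PM→Osei, Fri-AM→Marcus, Fri-PM→Novak, Sat-AM→Eriksen, Sat-PM→Osei, Sun-AM→Osei, Sun-PM→Osei+Marcus.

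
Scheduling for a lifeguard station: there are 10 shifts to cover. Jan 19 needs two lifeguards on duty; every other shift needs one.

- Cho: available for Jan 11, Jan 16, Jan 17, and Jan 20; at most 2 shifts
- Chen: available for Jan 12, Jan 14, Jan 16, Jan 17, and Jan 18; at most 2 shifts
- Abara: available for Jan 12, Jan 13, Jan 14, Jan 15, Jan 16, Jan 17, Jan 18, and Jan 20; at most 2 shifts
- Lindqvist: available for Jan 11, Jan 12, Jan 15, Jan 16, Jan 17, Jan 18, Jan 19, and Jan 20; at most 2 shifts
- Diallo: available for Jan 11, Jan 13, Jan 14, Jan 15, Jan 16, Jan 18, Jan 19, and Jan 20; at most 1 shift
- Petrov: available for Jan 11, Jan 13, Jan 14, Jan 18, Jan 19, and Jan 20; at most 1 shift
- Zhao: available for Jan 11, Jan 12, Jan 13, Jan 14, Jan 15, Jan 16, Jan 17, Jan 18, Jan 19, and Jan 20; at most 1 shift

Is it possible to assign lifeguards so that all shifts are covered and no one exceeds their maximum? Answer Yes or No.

Yes

One valid schedule: Jan 11→Cho, Jan 12→Chen, Jan 13→Abara, Jan 14→Chen, Jan 15→Abara, Jan 16→Lindqvist, Jan 17→Cho, Jan 18→Lindqvist, Jan 19→Diallo+Petrov, Jan 20→Zhao.
Loads: Cho 2/2, Chen 2/2, Abara 2/2, Lindqvist 2/2, Diallo 1/1, Petrov 1/1, Zhao 1/1 — all within limits.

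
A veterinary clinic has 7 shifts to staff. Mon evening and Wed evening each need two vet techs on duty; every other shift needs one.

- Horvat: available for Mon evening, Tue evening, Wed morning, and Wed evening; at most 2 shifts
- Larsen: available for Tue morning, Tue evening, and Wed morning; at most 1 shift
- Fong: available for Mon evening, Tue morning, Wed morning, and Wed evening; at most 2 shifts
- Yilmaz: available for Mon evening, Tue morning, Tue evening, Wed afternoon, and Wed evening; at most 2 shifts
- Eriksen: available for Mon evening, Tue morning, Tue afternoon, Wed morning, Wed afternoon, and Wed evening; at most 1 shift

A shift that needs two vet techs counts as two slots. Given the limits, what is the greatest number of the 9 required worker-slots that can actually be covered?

8

Total capacity across all vet techs is 2+1+2+2+1 = 8, and 9 slots are needed, so at most 8 can be filled.
An assignment achieving 8: Mon evening→Horvat+Fong, Tue morning→Larsen, Tue afternoon→Eriksen, Tue evening→Horvat, Wed morning→Fong, Wed afternoon→Yilmaz, Wed evening→Yilmaz.
Loads: Horvat 2/2, Larsen 1/1, Fong 2/2, Yilmaz 2/2, Eriksen 1/1.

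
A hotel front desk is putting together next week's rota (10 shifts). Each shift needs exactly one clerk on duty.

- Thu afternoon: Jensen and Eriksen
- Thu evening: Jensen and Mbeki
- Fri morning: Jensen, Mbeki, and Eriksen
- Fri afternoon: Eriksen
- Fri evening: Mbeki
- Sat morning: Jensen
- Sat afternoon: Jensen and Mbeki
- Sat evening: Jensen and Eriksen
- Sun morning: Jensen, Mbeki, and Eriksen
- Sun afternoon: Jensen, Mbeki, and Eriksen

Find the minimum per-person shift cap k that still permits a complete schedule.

4

With 3 clerks and 10 worker-slots to fill, someone must work at least ⌈10/3⌉ = 4 shifts, so k ≥ 4.
k = 4 works: Thu afternoon→Jensen, Thu evening→Jensen, Fri morning→Mbeki, Fri afternoon→Eriksen, Fri evening→Mbeki, Sat morning→Jensen, Sat afternoon→Jensen, Sat evening→Eriksen, Sun morning→Mbeki, Sun afternoon→Mbeki.
Loads: Jensen 4, Mbeki 4, Eriksen 2 — all ≤ 4.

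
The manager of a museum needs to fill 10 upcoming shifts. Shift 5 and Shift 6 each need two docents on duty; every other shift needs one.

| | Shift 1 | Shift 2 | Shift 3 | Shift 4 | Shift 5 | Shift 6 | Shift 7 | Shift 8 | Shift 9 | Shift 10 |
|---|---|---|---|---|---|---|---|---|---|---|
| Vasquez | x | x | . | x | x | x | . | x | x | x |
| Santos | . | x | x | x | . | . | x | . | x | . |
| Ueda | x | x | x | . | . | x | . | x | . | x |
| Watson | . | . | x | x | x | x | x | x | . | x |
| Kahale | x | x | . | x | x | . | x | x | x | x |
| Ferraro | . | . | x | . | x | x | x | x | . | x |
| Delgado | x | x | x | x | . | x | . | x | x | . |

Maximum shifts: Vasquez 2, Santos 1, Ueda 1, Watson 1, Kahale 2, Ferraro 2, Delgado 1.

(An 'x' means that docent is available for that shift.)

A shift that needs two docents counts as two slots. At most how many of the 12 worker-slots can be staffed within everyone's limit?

10

Total capacity across all docents is 2+1+1+1+2+2+1 = 10, and 12 slots are needed, so at most 10 can be filled.
An assignment achieving 10: Shift 1→Vasquez, Shift 2→Ueda, Shift 3→Ferraro, Shift 4→Kahale, Shift 5→Vasquez+Watson, Shift 6→Ferraro+Delgado, Shift 7→Santos, Shift 9→Kahale.
Loads: Vasquez 2/2, Santos 1/1, Ueda 1/1, Watson 1/1, Kahale 2/2, Ferraro 2/2, Delgado 1/1.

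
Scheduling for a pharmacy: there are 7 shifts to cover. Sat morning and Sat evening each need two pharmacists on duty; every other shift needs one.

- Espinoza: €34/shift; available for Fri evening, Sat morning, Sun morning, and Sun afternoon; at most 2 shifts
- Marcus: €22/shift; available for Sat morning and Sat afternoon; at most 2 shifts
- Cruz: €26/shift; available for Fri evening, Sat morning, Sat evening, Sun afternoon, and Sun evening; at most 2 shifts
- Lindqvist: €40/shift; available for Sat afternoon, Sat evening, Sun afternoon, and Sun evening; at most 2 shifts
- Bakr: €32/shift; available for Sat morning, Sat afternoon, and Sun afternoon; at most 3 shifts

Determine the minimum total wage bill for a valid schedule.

€268

Sat evening can only be covered by Cruz and Lindqvist, so that assignment is forced.
Sun morning can only be covered by Espinoza, so that assignment is forced.
Picking the cheapest available pharmacist for each shift independently would cost €248, but that ignores the shift limits.
An optimal schedule: Fri evening→Espinoza, Sat morning→Marcus+Bakr, Sat afternoon→Marcus, Sat evening→Cruz+Lindqvist, Sun morning→Espinoza, Sun afternoon→Bakr, Sun evening→Cruz.
Total: 34 + 22 + 32 + 22 + 26 + 40 + 34 + 32 + 26 = €268.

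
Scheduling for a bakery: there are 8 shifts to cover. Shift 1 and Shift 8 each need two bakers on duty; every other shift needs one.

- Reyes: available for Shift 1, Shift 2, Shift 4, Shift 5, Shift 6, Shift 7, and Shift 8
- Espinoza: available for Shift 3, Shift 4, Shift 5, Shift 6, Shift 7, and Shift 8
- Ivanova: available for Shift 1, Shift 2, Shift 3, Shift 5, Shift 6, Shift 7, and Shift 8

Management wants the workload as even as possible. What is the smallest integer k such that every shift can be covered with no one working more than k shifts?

With 3 bakers and 10 worker-slots to fill, someone must work at least ⌈10/3⌉ = 4 shifts, so k ≥ 4.
k = 4 works: Shift 1→Reyes+Ivanova, Shift 2→Reyes, Shift 3→Espinoza, Shift 4→Reyes, Shift 5→Reyes, Shift 6→Espinoza, Shift 7→Espinoza, Shift 8→Espinoza+Ivanova.
Loads: Reyes 4, Espinoza 4, Ivanova 2 — all ≤ 4.

4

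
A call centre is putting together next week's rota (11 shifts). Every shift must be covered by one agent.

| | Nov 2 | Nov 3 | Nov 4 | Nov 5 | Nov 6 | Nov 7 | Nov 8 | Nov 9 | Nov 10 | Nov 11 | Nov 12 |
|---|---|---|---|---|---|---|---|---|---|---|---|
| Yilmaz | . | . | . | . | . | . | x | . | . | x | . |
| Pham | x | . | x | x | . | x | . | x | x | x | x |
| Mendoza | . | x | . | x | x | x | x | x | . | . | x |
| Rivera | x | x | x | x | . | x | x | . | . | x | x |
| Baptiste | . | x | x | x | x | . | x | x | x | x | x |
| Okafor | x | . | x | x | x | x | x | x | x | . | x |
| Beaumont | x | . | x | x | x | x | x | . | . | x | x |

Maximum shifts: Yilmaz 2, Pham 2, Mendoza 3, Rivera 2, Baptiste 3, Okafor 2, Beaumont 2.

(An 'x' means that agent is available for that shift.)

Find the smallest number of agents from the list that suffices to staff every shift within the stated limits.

5

11 slots to fill and no one can take more than 3, so at least ⌈11/3⌉ = 4 agents are needed.
Any 4 agents together have capacity at most 3+3+2+2 = 10 < 11 slots, so 4 can never suffice.
Yilmaz, Pham, Mendoza, Rivera, and Baptiste alone can cover everything: Nov 2→Pham, Nov 3→Mendoza, Nov 4→Rivera, Nov 5→Rivera, Nov 6→Mendoza, Nov 7→Mendoza, Nov 8→Yilmaz, Nov 9→Baptiste, Nov 10→Pham, Nov 11→Yilmaz, Nov 12→Baptiste.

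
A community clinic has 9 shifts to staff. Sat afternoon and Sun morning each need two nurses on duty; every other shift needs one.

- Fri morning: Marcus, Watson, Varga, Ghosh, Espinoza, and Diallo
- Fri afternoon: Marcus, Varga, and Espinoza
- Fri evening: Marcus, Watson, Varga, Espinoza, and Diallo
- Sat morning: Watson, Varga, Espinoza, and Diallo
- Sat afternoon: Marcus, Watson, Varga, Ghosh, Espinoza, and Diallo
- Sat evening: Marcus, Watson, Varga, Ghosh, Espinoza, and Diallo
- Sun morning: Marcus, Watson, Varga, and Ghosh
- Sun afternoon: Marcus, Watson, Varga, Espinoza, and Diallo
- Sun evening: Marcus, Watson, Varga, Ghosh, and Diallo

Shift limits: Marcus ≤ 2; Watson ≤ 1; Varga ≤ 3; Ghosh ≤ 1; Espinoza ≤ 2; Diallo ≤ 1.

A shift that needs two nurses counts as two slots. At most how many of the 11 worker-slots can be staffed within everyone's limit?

Total capacity across all nurses is 2+1+3+1+2+1 = 10, and 11 slots are needed, so at most 10 can be filled.
An assignment achieving 10: Fri morning→Espinoza, Fri afternoon→Marcus, Fri evening→Varga, Sat morning→Watson, Sat afternoon→Espinoza+Diallo, Sun morning→Marcus+Varga, Sun afternoon→Varga, Sun evening→Ghosh.
Loads: Marcus 2/2, Watson 1/1, Varga 3/3, Ghosh 1/1, Espinoza 2/2, Diallo 1/1.

10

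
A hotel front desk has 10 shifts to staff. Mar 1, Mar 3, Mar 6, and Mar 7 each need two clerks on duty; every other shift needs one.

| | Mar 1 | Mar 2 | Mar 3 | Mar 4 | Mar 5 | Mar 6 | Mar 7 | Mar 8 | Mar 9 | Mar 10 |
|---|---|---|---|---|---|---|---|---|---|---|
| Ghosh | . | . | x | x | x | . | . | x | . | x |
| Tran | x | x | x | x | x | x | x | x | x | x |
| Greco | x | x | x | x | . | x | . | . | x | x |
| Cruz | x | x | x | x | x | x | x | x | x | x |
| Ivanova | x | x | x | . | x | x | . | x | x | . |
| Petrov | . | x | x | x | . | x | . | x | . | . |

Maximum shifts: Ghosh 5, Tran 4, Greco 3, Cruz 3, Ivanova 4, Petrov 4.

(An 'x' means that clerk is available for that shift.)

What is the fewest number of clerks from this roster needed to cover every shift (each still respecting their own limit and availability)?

14 slots to fill and no one can take more than 5, so at least ⌈14/5⌉ = 3 clerks are needed.
Any 3 clerks together have capacity at most 5+4+4 = 13 < 14 slots, so 3 can never suffice.
Ghosh, Tran, Greco, and Cruz alone can cover everything: Mar 1→Tran+Greco, Mar 2→Tran, Mar 3→Ghosh+Cruz, Mar 4→Ghosh, Mar 5→Ghosh, Mar 6→Tran+Greco, Mar 7→Tran+Cruz, Mar 8→Ghosh, Mar 9→Greco, Mar 10→Ghosh.

4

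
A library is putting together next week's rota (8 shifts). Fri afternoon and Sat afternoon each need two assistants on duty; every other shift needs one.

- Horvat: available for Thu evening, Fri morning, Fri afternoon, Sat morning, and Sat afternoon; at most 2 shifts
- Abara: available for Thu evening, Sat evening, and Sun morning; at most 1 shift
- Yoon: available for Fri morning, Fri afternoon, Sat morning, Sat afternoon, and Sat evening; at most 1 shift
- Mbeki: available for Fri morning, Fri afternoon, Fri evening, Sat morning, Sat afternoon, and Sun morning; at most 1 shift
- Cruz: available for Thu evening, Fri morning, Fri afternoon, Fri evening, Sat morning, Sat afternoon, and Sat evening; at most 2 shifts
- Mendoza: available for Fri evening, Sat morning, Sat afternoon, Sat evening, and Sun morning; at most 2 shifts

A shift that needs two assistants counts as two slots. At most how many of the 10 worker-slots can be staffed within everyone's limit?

9

Total capacity across all assistants is 2+1+1+1+2+2 = 9, and 10 slots are needed, so at most 9 can be filled.
An assignment achieving 9: Thu evening→Horvat, Fri morning→Horvat, Fri afternoon→Yoon+Cruz, Fri evening→Mbeki, Sat morning→Mendoza, Sat afternoon→Mendoza, Sat evening→Cruz, Sun morning→Abara.
Loads: Horvat 2/2, Abara 1/1, Yoon 1/1, Mbeki 1/1, Cruz 2/2, Mendoza 2/2.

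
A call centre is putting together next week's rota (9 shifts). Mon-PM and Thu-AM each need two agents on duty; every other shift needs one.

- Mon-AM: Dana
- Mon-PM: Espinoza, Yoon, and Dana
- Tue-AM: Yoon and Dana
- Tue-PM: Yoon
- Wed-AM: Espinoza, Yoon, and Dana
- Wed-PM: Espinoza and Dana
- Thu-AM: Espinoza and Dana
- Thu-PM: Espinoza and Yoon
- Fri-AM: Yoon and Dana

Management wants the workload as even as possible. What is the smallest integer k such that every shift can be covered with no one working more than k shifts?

With 3 agents and 11 worker-slots to fill, someone must work at least ⌈11/3⌉ = 4 shifts, so k ≥ 4.
k = 4 works: Mon-AM→Dana, Mon-PM→Espinoza+Yoon, Tue-AM→Yoon, Tue-PM→Yoon, Wed-AM→Dana, Wed-PM→Espinoza, Thu-AM→Espinoza+Dana, Thu-PM→Espinoza, Fri-AM→Yoon.
Loads: Espinoza 4, Yoon 4, Dana 3 — all ≤ 4.

4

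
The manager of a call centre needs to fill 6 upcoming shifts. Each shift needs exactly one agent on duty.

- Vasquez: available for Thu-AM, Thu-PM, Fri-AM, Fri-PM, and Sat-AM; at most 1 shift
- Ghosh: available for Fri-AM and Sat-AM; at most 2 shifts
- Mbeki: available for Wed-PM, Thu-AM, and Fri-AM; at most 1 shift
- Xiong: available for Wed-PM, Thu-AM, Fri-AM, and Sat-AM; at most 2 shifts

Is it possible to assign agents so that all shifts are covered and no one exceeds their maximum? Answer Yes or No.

No

Total capacity is 6 and 6 slots are needed, so capacity alone doesn't rule it out.
Shifts {Thu-PM, Fri-PM} need 2 worker-slots in total, but the agents available for any of those shifts (Vasquez) can supply at most 1 among them. So no valid schedule exists.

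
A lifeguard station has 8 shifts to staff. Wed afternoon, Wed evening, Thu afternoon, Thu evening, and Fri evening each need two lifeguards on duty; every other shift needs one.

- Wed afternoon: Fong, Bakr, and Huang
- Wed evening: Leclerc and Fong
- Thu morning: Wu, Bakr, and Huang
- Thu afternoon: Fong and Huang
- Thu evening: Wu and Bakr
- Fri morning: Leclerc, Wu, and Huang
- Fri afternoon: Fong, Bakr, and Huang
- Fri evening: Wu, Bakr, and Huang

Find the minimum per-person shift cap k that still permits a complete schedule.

3

With 5 lifeguards and 13 worker-slots to fill, someone must work at least ⌈13/5⌉ = 3 shifts, so k ≥ 3.
k = 3 works: Wed afternoon→Fong+Bakr, Wed evening→Leclerc+Fong, Thu morning→Wu, Thu afternoon→Fong+Huang, Thu evening→Wu+Bakr, Fri morning→Leclerc, Fri afternoon→Bakr, Fri evening→Wu+Huang.
Loads: Leclerc 2, Fong 3, Wu 3, Bakr 3, Huang 2 — all ≤ 3.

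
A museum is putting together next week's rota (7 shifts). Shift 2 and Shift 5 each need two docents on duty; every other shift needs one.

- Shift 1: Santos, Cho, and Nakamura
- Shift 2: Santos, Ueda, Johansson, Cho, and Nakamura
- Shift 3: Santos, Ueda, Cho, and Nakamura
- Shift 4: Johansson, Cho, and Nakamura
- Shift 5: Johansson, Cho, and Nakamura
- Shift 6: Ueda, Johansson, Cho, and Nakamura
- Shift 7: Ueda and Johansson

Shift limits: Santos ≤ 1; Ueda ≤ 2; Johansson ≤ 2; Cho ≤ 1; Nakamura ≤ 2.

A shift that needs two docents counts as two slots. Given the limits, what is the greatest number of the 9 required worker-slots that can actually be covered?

Total capacity across all docents is 1+2+2+1+2 = 8, and 9 slots are needed, so at most 8 can be filled.
An assignment achieving 8: Shift 1→Santos, Shift 2→Nakamura, Shift 3→Ueda, Shift 4→Johansson, Shift 5→Johansson+Cho, Shift 6→Nakamura, Shift 7→Ueda.
Loads: Santos 1/1, Ueda 2/2, Johansson 2/2, Cho 1/1, Nakamura 2/2.

8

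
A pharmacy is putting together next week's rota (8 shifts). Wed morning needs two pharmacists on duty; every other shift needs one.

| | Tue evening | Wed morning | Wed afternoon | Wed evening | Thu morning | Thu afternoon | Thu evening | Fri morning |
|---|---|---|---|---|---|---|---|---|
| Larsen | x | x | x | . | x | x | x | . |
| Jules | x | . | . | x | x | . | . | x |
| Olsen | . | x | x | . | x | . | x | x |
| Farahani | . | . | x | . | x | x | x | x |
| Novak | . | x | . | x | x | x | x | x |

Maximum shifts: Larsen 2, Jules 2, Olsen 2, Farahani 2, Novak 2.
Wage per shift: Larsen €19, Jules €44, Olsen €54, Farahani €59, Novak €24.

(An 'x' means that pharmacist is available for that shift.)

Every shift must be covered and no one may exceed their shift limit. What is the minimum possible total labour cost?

€341

Picking the cheapest available pharmacist for each shift independently would cost €186, but that ignores the shift limits.
An optimal schedule: Tue evening→Larsen, Wed morning→Larsen+Novak, Wed afternoon→Olsen, Wed evening→Novak, Thu morning→Jules, Thu afternoon→Farahani, Thu evening→Olsen, Fri morning→Jules.
Total: 19 + 19 + 24 + 54 + 24 + 44 + 59 + 54 + 44 = €341.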